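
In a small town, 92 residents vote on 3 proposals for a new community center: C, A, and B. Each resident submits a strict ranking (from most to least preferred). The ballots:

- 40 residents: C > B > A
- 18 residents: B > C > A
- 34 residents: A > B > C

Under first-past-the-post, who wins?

First-place votes: C 40, A 34, B 18.
C has the most first-place votes.

C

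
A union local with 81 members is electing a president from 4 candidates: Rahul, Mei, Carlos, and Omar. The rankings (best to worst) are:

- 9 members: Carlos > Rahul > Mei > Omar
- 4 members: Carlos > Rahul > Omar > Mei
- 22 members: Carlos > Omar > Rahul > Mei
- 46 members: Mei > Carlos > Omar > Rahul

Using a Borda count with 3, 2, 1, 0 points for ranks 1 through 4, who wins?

Carlos

Rahul: 9·2 + 4·2 + 22·1 + 46·0 = 48
Mei: 9·1 + 4·0 + 22·0 + 46·3 = 147
Carlos: 9·3 + 4·3 + 22·3 + 46·2 = 197
Omar: 9·0 + 4·1 + 22·2 + 46·1 = 94
Carlos has the highest Borda score (197).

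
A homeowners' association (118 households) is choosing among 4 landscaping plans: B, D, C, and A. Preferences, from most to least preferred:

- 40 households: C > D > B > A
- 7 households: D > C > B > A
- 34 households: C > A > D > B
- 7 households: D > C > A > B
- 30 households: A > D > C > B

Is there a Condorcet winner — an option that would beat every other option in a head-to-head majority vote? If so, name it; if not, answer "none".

C

C vs B: 118–0 for C.
C vs D: 74–44 for C.
C vs A: 88–30 for C.
C beats every other option head-to-head.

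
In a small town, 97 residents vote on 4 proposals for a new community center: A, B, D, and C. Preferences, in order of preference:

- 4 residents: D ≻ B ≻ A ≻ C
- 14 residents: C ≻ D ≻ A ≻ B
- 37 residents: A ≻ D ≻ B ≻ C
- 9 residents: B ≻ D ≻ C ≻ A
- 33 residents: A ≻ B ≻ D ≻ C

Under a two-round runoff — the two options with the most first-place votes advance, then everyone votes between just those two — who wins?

Round 1 first-place votes: A 70, B 9, D 4, C 14.
A and C advance.
Runoff: A is preferred to C by 74 voters; C by 23.
A wins the runoff.

A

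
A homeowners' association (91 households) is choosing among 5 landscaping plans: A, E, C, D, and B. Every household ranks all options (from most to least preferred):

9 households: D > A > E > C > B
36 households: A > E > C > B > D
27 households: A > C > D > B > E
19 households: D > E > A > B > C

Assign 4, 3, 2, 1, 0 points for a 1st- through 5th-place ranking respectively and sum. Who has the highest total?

A: 9·3 + 36·4 + 27·4 + 19·2 = 317
E: 9·2 + 36·3 + 27·0 + 19·3 = 183
C: 9·1 + 36·2 + 27·3 + 19·0 = 162
D: 9·4 + 36·0 + 27·2 + 19·4 = 166
B: 9·0 + 36·1 + 27·1 + 19·1 = 82
A has the highest Borda score (317).

A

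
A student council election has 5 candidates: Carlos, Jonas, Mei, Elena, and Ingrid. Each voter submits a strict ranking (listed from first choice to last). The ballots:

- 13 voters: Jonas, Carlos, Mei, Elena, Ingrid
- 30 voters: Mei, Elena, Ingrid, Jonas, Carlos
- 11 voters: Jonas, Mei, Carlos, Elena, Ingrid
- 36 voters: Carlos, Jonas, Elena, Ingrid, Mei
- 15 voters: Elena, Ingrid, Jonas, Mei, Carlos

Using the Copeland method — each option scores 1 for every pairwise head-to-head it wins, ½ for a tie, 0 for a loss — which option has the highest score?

Carlos: beats Elena and Ingrid; loses to Jonas and Mei → score 2.
Jonas: beats Carlos, Mei, Elena, and Ingrid → score 4.
Mei: beats Carlos, Elena, and Ingrid; loses to Jonas → score 3.
Elena: beats Ingrid; loses to Carlos, Jonas, and Mei → score 1.
Ingrid: loses to Carlos, Jonas, Mei, and Elena → score 0.
Jonas has the best pairwise record.

Jonas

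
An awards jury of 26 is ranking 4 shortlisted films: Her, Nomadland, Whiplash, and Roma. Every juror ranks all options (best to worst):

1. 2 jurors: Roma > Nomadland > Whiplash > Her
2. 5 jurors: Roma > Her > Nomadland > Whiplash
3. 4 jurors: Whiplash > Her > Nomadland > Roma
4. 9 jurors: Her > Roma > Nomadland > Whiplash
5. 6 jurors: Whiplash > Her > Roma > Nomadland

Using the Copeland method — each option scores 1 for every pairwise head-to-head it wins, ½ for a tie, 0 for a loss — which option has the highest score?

Her: beats Nomadland, Whiplash, and Roma → score 3.
Nomadland: beats Whiplash; loses to Her and Roma → score 1.
Whiplash: loses to Her, Nomadland, and Roma → score 0.
Roma: beats Nomadland and Whiplash; loses to Her → score 2.
Her has the best pairwise record.

Her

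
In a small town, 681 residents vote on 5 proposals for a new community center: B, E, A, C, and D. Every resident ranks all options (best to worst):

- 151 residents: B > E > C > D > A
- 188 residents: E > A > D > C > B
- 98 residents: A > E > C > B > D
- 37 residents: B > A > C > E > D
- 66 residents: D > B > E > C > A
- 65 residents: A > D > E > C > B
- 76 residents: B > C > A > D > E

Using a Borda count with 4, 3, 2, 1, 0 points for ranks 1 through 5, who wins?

B: 151·4 + 188·0 + 98·1 + 37·4 + 66·3 + 65·0 + 76·4 = 1352
E: 151·3 + 188·4 + 98·3 + 37·1 + 66·2 + 65·2 + 76·0 = 1798
A: 151·0 + 188·3 + 98·4 + 37·3 + 66·0 + 65·4 + 76·2 = 1479
C: 151·2 + 188·1 + 98·2 + 37·2 + 66·1 + 65·1 + 76·3 = 1119
D: 151·1 + 188·2 + 98·0 + 37·0 + 66·4 + 65·3 + 76·1 = 1062
E has the highest Borda score (1798).

E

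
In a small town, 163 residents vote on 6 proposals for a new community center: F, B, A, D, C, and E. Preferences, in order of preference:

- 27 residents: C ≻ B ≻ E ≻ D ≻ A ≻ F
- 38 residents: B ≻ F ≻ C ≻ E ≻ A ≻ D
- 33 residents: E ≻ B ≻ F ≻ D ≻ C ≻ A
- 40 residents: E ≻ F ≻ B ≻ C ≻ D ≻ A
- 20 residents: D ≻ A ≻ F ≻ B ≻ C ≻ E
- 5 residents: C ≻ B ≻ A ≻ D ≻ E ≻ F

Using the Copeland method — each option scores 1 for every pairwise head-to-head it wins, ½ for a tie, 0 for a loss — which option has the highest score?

F: beats A, D, and C; loses to B and E → score 3.
B: beats F, A, D, C, and E → score 5.
A: loses to F, B, D, C, and E → score 0.
D: beats A; loses to F, B, C, and E → score 1.
C: beats A, D, and E; loses to F and B → score 3.
E: beats F, A, and D; loses to B and C → score 3.
B has the best pairwise record.

B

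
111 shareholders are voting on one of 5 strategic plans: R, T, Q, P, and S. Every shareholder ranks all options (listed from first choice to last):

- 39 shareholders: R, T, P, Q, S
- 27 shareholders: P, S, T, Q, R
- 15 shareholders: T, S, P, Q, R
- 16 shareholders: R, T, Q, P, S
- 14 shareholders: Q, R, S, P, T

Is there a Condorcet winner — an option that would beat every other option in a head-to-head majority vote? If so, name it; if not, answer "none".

Checking pairwise contests:
Q beats R 56–55.
R beats T 69–42.
T beats Q 97–14.
R beats P 69–42.
R beats S 69–42.
Every option loses at least one head-to-head, so there is no Condorcet winner.

none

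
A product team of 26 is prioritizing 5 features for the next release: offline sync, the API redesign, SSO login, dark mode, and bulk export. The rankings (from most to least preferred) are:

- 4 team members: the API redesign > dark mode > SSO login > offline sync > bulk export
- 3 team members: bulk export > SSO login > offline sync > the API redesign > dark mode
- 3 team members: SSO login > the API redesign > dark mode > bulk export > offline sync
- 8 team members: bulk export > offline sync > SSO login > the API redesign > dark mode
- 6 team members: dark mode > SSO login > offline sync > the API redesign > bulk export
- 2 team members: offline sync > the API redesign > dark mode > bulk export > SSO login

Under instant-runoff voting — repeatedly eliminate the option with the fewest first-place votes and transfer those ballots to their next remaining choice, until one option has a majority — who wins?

Round 1: offline sync 2, the API redesign 4, SSO login 3, dark mode 6, bulk export 11. Eliminate offline sync.
Round 2: the API redesign 6, SSO login 3, dark mode 6, bulk export 11. Eliminate SSO login.
Round 3: the API redesign 9, dark mode 6, bulk export 11. Eliminate dark mode.
Round 4: the API redesign 15, bulk export 11. The API redesign has a majority.

the API redesign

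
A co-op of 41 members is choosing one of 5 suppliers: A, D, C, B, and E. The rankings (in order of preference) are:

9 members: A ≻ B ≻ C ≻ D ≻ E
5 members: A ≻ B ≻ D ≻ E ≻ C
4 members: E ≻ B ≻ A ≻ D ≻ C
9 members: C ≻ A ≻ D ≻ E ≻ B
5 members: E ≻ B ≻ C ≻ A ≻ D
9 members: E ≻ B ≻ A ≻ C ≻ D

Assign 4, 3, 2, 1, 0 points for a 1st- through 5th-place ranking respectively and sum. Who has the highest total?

A

A: 9·4 + 5·4 + 4·2 + 9·3 + 5·1 + 9·2 = 114
D: 9·1 + 5·2 + 4·1 + 9·2 + 5·0 + 9·0 = 41
C: 9·2 + 5·0 + 4·0 + 9·4 + 5·2 + 9·1 = 73
B: 9·3 + 5·3 + 4·3 + 9·0 + 5·3 + 9·3 = 96
E: 9·0 + 5·1 + 4·4 + 9·1 + 5·4 + 9·4 = 86
A has the highest Borda score (114).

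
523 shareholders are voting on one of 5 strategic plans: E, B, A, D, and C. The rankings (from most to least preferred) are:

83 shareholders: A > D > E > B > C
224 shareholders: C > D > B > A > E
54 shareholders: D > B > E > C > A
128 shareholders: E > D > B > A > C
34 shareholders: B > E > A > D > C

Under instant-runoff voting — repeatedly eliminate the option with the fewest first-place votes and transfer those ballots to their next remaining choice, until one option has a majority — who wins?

E

Round 1: E 128, B 34, A 83, D 54, C 224. Eliminate B.
Round 2: E 162, A 83, D 54, C 224. Eliminate D.
Round 3: E 216, A 83, C 224. Eliminate A.
Round 4: E 299, C 224. E has a majority.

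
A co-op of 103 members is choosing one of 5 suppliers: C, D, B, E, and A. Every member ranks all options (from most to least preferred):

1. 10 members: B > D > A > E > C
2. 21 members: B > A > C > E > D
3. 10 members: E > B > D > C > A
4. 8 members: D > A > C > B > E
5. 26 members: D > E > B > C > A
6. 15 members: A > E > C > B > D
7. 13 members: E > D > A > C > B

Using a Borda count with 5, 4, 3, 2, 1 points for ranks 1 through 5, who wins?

E

C: 10·1 + 21·3 + 10·2 + 8·3 + 26·2 + 15·3 + 13·2 = 240
D: 10·4 + 21·1 + 10·3 + 8·5 + 26·5 + 15·1 + 13·4 = 328
B: 10·5 + 21·5 + 10·4 + 8·2 + 26·3 + 15·2 + 13·1 = 332
E: 10·2 + 21·2 + 10·5 + 8·1 + 26·4 + 15·4 + 13·5 = 349
A: 10·3 + 21·4 + 10·1 + 8·4 + 26·1 + 15·5 + 13·3 = 296
E has the highest Borda score (349).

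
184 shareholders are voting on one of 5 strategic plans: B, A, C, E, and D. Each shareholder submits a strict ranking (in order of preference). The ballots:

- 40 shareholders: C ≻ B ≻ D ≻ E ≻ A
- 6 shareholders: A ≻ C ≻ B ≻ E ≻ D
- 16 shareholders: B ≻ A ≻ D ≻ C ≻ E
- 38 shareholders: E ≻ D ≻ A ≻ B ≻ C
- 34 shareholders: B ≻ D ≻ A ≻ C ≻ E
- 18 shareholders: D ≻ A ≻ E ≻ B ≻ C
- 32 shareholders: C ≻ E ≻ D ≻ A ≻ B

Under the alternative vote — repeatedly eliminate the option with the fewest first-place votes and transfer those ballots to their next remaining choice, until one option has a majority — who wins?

C

Round 1: B 50, A 6, C 72, E 38, D 18. Eliminate A.
Round 2: B 50, C 78, E 38, D 18. Eliminate D.
Round 3: B 50, C 78, E 56. Eliminate B.
Round 4: C 128, E 56. C has a majority.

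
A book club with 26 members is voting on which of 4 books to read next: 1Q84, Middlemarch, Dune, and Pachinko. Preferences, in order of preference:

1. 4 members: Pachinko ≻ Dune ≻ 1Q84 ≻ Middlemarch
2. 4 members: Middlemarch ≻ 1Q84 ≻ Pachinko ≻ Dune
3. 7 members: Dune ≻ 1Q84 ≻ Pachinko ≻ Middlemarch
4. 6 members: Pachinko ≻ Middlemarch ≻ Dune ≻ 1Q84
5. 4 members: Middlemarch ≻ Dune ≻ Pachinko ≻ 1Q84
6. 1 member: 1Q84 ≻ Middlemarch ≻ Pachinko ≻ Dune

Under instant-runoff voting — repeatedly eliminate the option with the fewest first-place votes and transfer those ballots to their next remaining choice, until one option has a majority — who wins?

Round 1: 1Q84 1, Middlemarch 8, Dune 7, Pachinko 10. Eliminate 1Q84.
Round 2: Middlemarch 9, Dune 7, Pachinko 10. Eliminate Dune.
Round 3: Middlemarch 9, Pachinko 17. Pachinko has a majority.

Pachinko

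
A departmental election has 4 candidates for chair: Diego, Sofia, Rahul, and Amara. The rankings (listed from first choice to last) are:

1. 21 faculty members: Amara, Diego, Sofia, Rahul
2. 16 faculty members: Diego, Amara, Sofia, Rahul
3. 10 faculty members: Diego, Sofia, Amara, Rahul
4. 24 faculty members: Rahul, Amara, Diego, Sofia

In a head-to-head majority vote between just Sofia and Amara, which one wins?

Voters preferring Sofia to Amara: 10; preferring Amara to Sofia: 61.
Amara wins the head-to-head.

Amara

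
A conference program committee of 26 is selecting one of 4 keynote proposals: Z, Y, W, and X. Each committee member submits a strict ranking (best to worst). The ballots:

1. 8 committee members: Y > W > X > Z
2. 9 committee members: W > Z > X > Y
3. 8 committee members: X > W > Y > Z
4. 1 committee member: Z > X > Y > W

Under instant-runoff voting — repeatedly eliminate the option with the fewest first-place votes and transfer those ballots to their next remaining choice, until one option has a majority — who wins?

W

Round 1: Z 1, Y 8, W 9, X 8. Eliminate Z.
Round 2: Y 8, W 9, X 9. Eliminate Y.
Round 3: W 17, X 9. W has a majority.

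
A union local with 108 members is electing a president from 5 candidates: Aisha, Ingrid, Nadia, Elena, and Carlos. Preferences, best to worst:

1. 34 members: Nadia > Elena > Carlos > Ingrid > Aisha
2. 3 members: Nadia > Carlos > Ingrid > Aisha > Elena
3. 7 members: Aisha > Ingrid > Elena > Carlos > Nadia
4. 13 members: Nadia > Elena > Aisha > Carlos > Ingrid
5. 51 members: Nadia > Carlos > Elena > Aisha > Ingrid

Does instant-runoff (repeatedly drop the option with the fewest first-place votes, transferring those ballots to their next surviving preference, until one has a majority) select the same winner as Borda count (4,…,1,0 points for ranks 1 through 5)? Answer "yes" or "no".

yes

Instant-runoff — R1 Aisha 7, Ingrid 0, Nadia 101, Elena 0, Carlos 0 (Nadia winner). Winner: Nadia.
Borda — scores: Aisha 108, Ingrid 61, Nadia 404, Elena 257, Carlos 250. Winner: Nadia.
The two methods agree.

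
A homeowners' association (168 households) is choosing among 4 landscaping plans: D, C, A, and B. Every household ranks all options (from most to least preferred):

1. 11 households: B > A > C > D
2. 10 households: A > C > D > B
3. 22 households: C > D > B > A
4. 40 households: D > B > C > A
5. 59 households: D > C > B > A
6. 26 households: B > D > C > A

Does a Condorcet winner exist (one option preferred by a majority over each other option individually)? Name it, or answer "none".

D

D vs C: 125–43 for D.
D vs A: 147–21 for D.
D vs B: 131–37 for D.
D beats every other option head-to-head.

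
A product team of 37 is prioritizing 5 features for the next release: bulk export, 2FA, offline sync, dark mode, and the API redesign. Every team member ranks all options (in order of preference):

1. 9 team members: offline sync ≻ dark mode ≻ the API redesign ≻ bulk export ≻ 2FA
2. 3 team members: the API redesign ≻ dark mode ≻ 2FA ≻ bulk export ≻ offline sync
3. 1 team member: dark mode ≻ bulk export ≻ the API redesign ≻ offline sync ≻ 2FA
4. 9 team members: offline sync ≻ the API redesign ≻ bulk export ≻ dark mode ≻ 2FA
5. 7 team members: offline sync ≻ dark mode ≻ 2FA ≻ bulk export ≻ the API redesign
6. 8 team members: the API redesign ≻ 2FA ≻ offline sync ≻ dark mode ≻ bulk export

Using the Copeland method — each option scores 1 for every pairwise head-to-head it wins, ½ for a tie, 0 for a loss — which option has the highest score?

bulk export: beats 2FA; loses to offline sync, dark mode, and the API redesign → score 1.
2FA: loses to bulk export, offline sync, dark mode, and the API redesign → score 0.
offline sync: beats bulk export, 2FA, dark mode, and the API redesign → score 4.
dark mode: beats bulk export and 2FA; loses to offline sync and the API redesign → score 2.
the API redesign: beats bulk export, 2FA, and dark mode; loses to offline sync → score 3.
offline sync has the best pairwise record.

offline sync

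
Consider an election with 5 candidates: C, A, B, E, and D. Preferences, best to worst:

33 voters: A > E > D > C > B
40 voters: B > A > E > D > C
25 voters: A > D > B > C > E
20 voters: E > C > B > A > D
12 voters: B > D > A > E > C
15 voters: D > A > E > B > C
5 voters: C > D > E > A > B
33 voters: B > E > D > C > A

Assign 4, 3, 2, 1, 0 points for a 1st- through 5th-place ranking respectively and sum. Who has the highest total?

C: 33·1 + 40·0 + 25·1 + 20·3 + 12·0 + 15·0 + 5·4 + 33·1 = 171
A: 33·4 + 40·3 + 25·4 + 20·1 + 12·2 + 15·3 + 5·1 + 33·0 = 446
B: 33·0 + 40·4 + 25·2 + 20·2 + 12·4 + 15·1 + 5·0 + 33·4 = 445
E: 33·3 + 40·2 + 25·0 + 20·4 + 12·1 + 15·2 + 5·2 + 33·3 = 410
D: 33·2 + 40·1 + 25·3 + 20·0 + 12·3 + 15·4 + 5·3 + 33·2 = 358
A has the highest Borda score (446).

A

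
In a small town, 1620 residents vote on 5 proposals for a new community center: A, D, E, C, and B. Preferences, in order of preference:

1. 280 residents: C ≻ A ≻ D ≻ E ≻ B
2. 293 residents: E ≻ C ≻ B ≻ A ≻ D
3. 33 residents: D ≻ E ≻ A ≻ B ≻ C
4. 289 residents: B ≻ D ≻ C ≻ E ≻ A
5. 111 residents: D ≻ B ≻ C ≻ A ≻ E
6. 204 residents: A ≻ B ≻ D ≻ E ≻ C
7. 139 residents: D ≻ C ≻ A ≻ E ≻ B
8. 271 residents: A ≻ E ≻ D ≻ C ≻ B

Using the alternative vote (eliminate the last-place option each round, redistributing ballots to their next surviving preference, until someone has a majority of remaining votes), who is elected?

Round 1: A 475, D 283, E 293, C 280, B 289. Eliminate C.
Round 2: A 755, D 283, E 293, B 289. Eliminate D.
Round 3: A 894, E 326, B 400. A has a majority.

A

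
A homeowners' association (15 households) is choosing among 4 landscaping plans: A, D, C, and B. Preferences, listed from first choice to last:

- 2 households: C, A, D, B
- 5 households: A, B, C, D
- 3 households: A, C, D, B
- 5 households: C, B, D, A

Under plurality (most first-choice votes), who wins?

A

First-place votes: A 8, D 0, C 7, B 0.
A has the most first-place votes.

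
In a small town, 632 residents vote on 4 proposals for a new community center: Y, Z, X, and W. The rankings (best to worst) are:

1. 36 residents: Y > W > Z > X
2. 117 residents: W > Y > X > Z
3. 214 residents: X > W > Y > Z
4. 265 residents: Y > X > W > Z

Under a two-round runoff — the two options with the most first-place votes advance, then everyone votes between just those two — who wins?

Round 1 first-place votes: Y 301, Z 0, X 214, W 117.
Y and X advance.
Runoff: Y is preferred to X by 418 voters; X by 214.
Y wins the runoff.

Y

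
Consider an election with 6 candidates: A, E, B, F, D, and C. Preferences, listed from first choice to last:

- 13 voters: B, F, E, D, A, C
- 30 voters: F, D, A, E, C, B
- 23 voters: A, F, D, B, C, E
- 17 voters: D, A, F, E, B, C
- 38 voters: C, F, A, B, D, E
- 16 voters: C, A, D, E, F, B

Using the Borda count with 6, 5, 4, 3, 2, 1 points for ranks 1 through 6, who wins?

A: 13·2 + 30·4 + 23·6 + 17·5 + 38·4 + 16·5 = 601
E: 13·4 + 30·3 + 23·1 + 17·3 + 38·1 + 16·3 = 302
B: 13·6 + 30·1 + 23·3 + 17·2 + 38·3 + 16·1 = 341
F: 13·5 + 30·6 + 23·5 + 17·4 + 38·5 + 16·2 = 650
D: 13·3 + 30·5 + 23·4 + 17·6 + 38·2 + 16·4 = 523
C: 13·1 + 30·2 + 23·2 + 17·1 + 38·6 + 16·6 = 460
F has the highest Borda score (650).

F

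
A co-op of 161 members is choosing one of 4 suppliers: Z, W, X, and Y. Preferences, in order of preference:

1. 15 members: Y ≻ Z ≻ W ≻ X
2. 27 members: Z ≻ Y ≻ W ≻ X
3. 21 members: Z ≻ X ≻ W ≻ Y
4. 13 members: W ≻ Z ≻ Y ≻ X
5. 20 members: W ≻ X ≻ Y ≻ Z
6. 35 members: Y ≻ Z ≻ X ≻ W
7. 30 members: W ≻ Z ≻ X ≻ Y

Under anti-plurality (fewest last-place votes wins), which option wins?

Z

Last-place votes: Z 20, W 35, X 55, Y 51.
Z is ranked last by the fewest voters, so Z wins.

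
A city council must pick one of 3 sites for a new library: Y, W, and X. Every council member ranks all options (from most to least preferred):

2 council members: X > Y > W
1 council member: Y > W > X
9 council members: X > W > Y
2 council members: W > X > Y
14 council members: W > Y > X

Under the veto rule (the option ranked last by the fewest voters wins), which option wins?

W

Last-place votes: Y 11, W 2, X 15.
W is ranked last by the fewest voters, so W wins.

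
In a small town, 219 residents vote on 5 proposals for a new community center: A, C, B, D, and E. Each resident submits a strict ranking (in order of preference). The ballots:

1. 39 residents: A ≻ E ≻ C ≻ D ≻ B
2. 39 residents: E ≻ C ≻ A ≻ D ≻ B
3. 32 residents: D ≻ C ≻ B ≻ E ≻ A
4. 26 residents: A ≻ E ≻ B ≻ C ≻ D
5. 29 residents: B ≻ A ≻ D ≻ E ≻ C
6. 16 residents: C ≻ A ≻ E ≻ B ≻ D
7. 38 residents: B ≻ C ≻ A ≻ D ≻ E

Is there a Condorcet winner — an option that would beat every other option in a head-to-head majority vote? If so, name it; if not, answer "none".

Checking pairwise contests:
C beats A 125–94.
E beats C 133–86.
A beats B 120–99.
A beats D 187–32.
A beats E 148–71.
Every option loses at least one head-to-head, so there is no Condorcet winner.

none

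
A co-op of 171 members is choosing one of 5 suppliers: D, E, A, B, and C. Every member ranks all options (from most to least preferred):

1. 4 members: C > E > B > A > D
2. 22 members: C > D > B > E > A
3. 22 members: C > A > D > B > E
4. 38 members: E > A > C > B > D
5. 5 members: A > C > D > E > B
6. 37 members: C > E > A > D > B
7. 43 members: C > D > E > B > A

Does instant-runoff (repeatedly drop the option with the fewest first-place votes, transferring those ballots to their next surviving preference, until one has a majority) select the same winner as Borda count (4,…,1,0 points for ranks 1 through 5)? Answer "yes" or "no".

yes

Instant-runoff — R1 D 0, E 38, A 5, B 0, C 128 (C winner). Winner: C.
Borda — scores: D 286, E 388, A 278, B 155, C 603. Winner: C.
The two methods agree.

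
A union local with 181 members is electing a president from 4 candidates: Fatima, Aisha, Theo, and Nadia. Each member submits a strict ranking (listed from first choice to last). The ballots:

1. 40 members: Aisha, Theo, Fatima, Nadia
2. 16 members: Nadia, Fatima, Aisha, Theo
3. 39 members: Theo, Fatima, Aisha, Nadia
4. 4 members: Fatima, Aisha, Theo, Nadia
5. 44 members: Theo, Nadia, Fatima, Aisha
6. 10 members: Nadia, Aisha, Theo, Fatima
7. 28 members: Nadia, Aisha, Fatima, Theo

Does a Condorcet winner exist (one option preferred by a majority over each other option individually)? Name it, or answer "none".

Checking pairwise contests:
Theo beats Fatima 133–48.
Fatima beats Aisha 103–78.
Aisha beats Theo 98–83.
Theo beats Nadia 127–54.
Every option loses at least one head-to-head, so there is no Condorcet winner.

none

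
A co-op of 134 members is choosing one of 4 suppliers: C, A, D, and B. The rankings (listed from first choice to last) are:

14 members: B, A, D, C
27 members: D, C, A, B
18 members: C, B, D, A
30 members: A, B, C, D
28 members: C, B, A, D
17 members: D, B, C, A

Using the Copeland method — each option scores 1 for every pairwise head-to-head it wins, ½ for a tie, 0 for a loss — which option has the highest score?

C: beats A, D, and B → score 3.
A: beats D; loses to C and B → score 1.
D: loses to C, A, and B → score 0.
B: beats A and D; loses to C → score 2.
C has the best pairwise record.

C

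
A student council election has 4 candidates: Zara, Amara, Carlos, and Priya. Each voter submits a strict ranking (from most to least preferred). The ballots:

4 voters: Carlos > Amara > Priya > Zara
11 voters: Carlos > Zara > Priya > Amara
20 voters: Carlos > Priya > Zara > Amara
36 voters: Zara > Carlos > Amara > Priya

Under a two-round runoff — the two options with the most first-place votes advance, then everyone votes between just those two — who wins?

Zara

Round 1 first-place votes: Zara 36, Amara 0, Carlos 35, Priya 0.
Zara and Carlos advance.
Runoff: Zara is preferred to Carlos by 36 voters; Carlos by 35.
Zara wins the runoff.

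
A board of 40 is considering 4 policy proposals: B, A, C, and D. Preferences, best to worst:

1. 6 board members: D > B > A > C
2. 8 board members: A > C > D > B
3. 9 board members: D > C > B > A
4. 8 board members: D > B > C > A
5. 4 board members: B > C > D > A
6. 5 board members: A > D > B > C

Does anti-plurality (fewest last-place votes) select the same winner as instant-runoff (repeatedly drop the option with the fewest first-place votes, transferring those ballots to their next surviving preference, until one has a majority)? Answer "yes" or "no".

yes

Anti-plurality — last-place votes: B 8, A 21, C 11, D 0. Winner: D.
Instant-runoff — R1 B 4, A 13, C 0, D 23 (D winner). Winner: D.
The two methods agree.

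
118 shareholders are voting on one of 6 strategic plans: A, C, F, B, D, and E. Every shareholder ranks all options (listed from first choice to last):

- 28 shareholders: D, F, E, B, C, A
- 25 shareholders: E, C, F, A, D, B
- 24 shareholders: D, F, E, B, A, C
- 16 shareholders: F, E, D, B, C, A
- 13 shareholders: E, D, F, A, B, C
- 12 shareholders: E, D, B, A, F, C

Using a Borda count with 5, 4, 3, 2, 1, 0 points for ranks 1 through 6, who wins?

E

A: 28·0 + 25·2 + 24·1 + 16·0 + 13·2 + 12·2 = 124
C: 28·1 + 25·4 + 24·0 + 16·1 + 13·0 + 12·0 = 144
F: 28·4 + 25·3 + 24·4 + 16·5 + 13·3 + 12·1 = 414
B: 28·2 + 25·0 + 24·2 + 16·2 + 13·1 + 12·3 = 185
D: 28·5 + 25·1 + 24·5 + 16·3 + 13·4 + 12·4 = 433
E: 28·3 + 25·5 + 24·3 + 16·4 + 13·5 + 12·5 = 470
E has the highest Borda score (470).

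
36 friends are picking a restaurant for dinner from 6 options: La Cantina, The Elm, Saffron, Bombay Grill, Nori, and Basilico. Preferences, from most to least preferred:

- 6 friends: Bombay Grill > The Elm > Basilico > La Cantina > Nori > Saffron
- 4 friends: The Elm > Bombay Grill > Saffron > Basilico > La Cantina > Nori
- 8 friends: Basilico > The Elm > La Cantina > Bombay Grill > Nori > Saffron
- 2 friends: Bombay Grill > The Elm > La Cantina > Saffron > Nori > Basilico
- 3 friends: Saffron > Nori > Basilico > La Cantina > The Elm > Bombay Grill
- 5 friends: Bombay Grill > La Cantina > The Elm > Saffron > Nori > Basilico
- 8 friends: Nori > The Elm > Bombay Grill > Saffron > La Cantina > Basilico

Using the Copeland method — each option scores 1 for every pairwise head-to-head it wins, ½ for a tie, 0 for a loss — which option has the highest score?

La Cantina: beats Saffron and Nori; loses to The Elm, Bombay Grill, and Basilico → score 2.
The Elm: beats La Cantina, Saffron, Bombay Grill, Nori, and Basilico → score 5.
Saffron: beats Basilico; loses to La Cantina, The Elm, Bombay Grill, and Nori → score 1.
Bombay Grill: beats La Cantina, Saffron, Nori, and Basilico; loses to The Elm → score 4.
Nori: beats Saffron; ties Basilico; loses to La Cantina, The Elm, and Bombay Grill → score 1.5.
Basilico: beats La Cantina; ties Nori; loses to The Elm, Saffron, and Bombay Grill → score 1.5.
The Elm has the best pairwise record.

The Elm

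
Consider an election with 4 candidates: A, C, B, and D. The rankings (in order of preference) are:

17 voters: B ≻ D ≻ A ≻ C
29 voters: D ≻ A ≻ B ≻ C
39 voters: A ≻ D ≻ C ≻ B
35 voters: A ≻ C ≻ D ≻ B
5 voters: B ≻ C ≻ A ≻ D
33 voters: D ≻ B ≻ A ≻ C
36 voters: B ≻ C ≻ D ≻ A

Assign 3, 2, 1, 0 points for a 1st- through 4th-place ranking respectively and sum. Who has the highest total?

A: 17·1 + 29·2 + 39·3 + 35·3 + 5·1 + 33·1 + 36·0 = 335
C: 17·0 + 29·0 + 39·1 + 35·2 + 5·2 + 33·0 + 36·2 = 191
B: 17·3 + 29·1 + 39·0 + 35·0 + 5·3 + 33·2 + 36·3 = 269
D: 17·2 + 29·3 + 39·2 + 35·1 + 5·0 + 33·3 + 36·1 = 369
D has the highest Borda score (369).

D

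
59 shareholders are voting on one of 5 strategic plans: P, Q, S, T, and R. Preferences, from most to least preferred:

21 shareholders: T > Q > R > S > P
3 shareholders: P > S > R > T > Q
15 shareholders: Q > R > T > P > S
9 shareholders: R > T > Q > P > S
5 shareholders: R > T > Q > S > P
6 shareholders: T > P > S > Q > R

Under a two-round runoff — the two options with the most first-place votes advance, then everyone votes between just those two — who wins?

Round 1 first-place votes: P 3, Q 15, S 0, T 27, R 14.
T and Q advance.
Runoff: T is preferred to Q by 44 voters; Q by 15.
T wins the runoff.

T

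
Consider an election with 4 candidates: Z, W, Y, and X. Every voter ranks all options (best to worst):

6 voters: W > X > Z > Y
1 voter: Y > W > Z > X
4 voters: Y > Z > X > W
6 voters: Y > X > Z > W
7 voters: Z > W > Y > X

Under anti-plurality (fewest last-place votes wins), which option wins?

Last-place votes: Z 0, W 10, Y 6, X 8.
Z is ranked last by the fewest voters, so Z wins.

Z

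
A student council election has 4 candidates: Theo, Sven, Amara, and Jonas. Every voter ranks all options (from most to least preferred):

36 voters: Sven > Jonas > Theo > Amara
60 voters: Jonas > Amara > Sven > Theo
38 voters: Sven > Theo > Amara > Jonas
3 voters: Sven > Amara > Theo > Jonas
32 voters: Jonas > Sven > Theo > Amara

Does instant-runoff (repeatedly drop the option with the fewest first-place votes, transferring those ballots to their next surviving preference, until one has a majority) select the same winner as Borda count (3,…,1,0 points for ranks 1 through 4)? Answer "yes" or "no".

Instant-runoff — R1 Theo 0, Sven 77, Amara 0, Jonas 92 (Jonas winner). Winner: Jonas.
Borda — scores: Theo 147, Sven 355, Amara 164, Jonas 348. Winner: Sven.
The two methods disagree.

no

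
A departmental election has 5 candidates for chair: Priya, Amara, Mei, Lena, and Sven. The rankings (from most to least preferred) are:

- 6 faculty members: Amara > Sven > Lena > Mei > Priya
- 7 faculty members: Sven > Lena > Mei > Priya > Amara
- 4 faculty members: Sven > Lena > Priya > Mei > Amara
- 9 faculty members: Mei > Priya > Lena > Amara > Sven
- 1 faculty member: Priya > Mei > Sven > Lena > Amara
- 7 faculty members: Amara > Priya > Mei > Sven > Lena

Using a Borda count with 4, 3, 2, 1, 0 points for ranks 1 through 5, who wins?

Priya: 6·0 + 7·1 + 4·2 + 9·3 + 1·4 + 7·3 = 67
Amara: 6·4 + 7·0 + 4·0 + 9·1 + 1·0 + 7·4 = 61
Mei: 6·1 + 7·2 + 4·1 + 9·4 + 1·3 + 7·2 = 77
Lena: 6·2 + 7·3 + 4·3 + 9·2 + 1·1 + 7·0 = 64
Sven: 6·3 + 7·4 + 4·4 + 9·0 + 1·2 + 7·1 = 71
Mei has the highest Borda score (77).

Mei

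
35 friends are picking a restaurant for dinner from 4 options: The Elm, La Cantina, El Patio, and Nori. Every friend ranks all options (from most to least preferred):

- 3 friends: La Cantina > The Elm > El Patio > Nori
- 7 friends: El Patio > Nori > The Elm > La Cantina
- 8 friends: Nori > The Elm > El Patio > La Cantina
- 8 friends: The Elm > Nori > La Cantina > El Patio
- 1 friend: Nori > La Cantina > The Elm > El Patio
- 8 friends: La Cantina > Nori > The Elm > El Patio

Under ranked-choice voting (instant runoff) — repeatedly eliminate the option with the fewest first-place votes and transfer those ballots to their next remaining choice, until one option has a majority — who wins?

Nori

Round 1: The Elm 8, La Cantina 11, El Patio 7, Nori 9. Eliminate El Patio.
Round 2: The Elm 8, La Cantina 11, Nori 16. Eliminate The Elm.
Round 3: La Cantina 11, Nori 24. Nori has a majority.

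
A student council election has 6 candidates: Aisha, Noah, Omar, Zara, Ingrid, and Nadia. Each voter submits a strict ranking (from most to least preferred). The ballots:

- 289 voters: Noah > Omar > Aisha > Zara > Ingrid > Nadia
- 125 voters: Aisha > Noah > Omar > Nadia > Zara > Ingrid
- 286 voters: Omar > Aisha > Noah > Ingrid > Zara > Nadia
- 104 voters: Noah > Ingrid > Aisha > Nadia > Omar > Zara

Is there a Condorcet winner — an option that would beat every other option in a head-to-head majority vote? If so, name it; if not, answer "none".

none

Checking pairwise contests:
Omar beats Aisha 575–229.
Aisha beats Noah 411–393.
Noah beats Omar 518–286.
Aisha beats Zara 804–0.
Aisha beats Ingrid 700–104.
Aisha beats Nadia 804–0.
Every option loses at least one head-to-head, so there is no Condorcet winner.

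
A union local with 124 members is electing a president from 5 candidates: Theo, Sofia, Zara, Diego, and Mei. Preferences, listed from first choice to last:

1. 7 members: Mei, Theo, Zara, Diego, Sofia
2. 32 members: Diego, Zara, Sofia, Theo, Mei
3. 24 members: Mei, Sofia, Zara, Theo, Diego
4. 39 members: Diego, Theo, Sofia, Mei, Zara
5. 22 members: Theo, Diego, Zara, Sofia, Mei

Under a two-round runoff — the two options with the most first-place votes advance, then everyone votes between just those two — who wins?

Diego

Round 1 first-place votes: Theo 22, Sofia 0, Zara 0, Diego 71, Mei 31.
Diego and Mei advance.
Runoff: Diego is preferred to Mei by 93 voters; Mei by 31.
Diego wins the runoff.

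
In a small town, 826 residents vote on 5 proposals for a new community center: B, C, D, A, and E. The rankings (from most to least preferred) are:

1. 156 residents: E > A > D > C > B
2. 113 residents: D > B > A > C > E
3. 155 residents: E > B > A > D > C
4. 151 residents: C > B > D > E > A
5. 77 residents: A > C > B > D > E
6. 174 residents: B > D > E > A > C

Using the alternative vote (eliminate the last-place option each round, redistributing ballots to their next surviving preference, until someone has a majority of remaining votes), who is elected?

Round 1: B 174, C 151, D 113, A 77, E 311. Eliminate A.
Round 2: B 174, C 228, D 113, E 311. Eliminate D.
Round 3: B 287, C 228, E 311. Eliminate C.
Round 4: B 515, E 311. B has a majority.

B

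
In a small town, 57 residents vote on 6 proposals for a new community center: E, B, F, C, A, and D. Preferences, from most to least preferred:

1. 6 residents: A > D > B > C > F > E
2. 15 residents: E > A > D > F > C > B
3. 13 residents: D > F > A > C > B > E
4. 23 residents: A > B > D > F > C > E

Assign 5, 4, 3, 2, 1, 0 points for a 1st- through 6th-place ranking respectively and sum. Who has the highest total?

A

E: 6·0 + 15·5 + 13·0 + 23·0 = 75
B: 6·3 + 15·0 + 13·1 + 23·4 = 123
F: 6·1 + 15·2 + 13·4 + 23·2 = 134
C: 6·2 + 15·1 + 13·2 + 23·1 = 76
A: 6·5 + 15·4 + 13·3 + 23·5 = 244
D: 6·4 + 15·3 + 13·5 + 23·3 = 203
A has the highest Borda score (244).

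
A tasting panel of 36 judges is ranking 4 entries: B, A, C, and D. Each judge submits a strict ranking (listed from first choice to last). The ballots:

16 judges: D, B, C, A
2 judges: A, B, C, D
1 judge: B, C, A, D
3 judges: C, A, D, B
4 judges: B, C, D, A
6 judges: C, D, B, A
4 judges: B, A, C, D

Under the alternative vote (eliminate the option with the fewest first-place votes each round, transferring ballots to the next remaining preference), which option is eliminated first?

Round 1: B 9, A 2, C 9, D 16. Eliminate A.

A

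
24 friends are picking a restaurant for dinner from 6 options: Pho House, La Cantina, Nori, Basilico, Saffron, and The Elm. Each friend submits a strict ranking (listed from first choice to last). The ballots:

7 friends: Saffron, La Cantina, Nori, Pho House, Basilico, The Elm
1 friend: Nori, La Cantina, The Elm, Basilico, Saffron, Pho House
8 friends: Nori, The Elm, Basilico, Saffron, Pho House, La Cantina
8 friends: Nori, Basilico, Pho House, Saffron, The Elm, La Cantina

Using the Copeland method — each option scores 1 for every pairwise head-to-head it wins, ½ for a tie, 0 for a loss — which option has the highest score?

Pho House: beats La Cantina and The Elm; loses to Nori, Basilico, and Saffron → score 2.
La Cantina: loses to Pho House, Nori, Basilico, Saffron, and The Elm → score 0.
Nori: beats Pho House, La Cantina, Basilico, Saffron, and The Elm → score 5.
Basilico: beats Pho House, La Cantina, Saffron, and The Elm; loses to Nori → score 4.
Saffron: beats Pho House, La Cantina, and The Elm; loses to Nori and Basilico → score 3.
The Elm: beats La Cantina; loses to Pho House, Nori, Basilico, and Saffron → score 1.
Nori has the best pairwise record.

Nori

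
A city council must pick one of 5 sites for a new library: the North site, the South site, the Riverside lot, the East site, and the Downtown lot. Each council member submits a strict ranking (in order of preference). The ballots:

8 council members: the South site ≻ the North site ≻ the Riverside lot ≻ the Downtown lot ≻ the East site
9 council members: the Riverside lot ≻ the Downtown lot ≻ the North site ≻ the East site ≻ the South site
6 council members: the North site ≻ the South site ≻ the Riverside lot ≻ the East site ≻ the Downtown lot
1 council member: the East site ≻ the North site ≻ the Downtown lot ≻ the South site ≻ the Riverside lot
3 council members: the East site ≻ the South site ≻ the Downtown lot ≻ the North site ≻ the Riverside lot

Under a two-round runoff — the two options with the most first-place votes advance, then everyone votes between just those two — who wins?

the South site

Round 1 first-place votes: the North site 6, the South site 8, the Riverside lot 9, the East site 4, the Downtown lot 0.
the Riverside lot and the South site advance.
Runoff: the Riverside lot is preferred to the South site by 9 voters; the South site by 18.
the South site wins the runoff.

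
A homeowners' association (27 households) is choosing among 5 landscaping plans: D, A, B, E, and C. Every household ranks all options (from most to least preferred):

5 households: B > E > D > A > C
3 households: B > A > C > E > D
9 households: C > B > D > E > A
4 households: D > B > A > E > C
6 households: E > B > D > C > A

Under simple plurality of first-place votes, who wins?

First-place votes: D 4, A 0, B 8, E 6, C 9.
C has the most first-place votes.

C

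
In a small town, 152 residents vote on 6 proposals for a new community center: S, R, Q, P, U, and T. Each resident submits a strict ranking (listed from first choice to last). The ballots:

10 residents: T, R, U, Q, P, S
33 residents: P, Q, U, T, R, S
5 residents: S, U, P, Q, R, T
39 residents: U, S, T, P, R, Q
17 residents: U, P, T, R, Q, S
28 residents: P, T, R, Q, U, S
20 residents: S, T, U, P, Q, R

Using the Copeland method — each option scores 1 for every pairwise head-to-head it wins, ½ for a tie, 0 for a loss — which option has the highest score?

S: loses to R, Q, P, U, and T → score 0.
R: beats S and Q; loses to P, U, and T → score 2.
Q: beats S; loses to R, P, U, and T → score 1.
P: beats S, R, Q, and T; loses to U → score 4.
U: beats S, R, Q, P, and T → score 5.
T: beats S, R, and Q; loses to P and U → score 3.
U has the best pairwise record.

U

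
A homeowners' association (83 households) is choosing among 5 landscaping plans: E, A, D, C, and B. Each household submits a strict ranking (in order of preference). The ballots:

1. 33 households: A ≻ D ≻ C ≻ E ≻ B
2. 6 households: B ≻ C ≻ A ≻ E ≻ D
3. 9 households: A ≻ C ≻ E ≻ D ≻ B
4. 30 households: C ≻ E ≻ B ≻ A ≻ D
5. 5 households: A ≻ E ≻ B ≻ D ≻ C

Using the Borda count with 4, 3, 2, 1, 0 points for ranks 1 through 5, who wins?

C

E: 33·1 + 6·1 + 9·2 + 30·3 + 5·3 = 162
A: 33·4 + 6·2 + 9·4 + 30·1 + 5·4 = 230
D: 33·3 + 6·0 + 9·1 + 30·0 + 5·1 = 113
C: 33·2 + 6·3 + 9·3 + 30·4 + 5·0 = 231
B: 33·0 + 6·4 + 9·0 + 30·2 + 5·2 = 94
C has the highest Borda score (231).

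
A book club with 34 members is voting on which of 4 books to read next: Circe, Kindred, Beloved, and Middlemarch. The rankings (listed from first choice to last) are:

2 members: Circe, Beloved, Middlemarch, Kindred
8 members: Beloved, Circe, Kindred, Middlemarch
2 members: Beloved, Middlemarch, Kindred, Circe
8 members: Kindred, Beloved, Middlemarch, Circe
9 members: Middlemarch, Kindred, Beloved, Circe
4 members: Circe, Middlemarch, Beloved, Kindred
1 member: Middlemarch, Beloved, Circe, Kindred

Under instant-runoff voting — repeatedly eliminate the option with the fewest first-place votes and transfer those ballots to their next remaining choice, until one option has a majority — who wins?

Round 1: Circe 6, Kindred 8, Beloved 10, Middlemarch 10. Eliminate Circe.
Round 2: Kindred 8, Beloved 12, Middlemarch 14. Eliminate Kindred.
Round 3: Beloved 20, Middlemarch 14. Beloved has a majority.

Beloved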